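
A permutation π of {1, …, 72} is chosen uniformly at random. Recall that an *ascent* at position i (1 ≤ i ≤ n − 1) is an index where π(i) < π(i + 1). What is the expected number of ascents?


Write X = Σ X_I over i = 1, …, 71, with X_I the indicator of one ascent.
There are 71 indicators.
For each fixed i, the pair (π(i), π(i+1)) is a uniformly random ordered pair of distinct values from {1, …, 72}; by symmetry P[π(i) < π(i+1)] = 1/2.
By linearity: E[X] = 71 · (1/2) = (72 − 1) · (1/2) = 71/2 ≈ 35.500000.

E[X] = 71/2 = 35.500000.


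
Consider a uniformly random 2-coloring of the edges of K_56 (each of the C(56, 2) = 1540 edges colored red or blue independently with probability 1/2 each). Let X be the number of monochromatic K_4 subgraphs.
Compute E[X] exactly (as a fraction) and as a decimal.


Let X = Σ_S X_S over the C(56, 4) = 367290 subsets S of size 4, where X_S = 1 if the K_4 on S is monochromatic.
For a fixed S, the K_4 on S has C(4, 2) = 6 edges. P[all 6 edges red] = (1/2)^6, and likewise for blue, so P[monochromatic] = 2·(1/2)^6 = 2^{1 − 6} = 1/32.
Summing: E[X] = C(56, 4) · 2^{1 − 6} = 367290 · 1/32 = 183645/16.
Numerically: E[X] ≈ 11477.812.

E[X] = C(56,4)·2^(1−C(4,2)) = 183645/16 ≈ 11477.812.


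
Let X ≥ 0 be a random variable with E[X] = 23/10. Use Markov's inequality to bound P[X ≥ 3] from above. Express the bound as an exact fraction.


μ = E[X] = 23/10, a = 3.
Markov: P[X ≥ 3] ≤ μ/a = (23/10)/3 = 23/30.
Numerically: ≈ 0.766667.
(Since a = 3 > μ = 2.300000, the bound 23/30 is < 1 and informative.)

P[X ≥ 3] ≤ 23/30 ≈ 0.766667.


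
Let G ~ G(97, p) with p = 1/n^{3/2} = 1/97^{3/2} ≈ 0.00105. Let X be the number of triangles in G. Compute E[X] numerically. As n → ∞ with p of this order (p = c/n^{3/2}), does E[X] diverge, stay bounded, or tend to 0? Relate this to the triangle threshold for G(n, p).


Number of potential triangles: C(97, 3) = 147440.
Each occurs with probability p³ ≈ (0.00105)³ ≈ 1.14690e-09.
By linearity: E[X] = C(97, 3)·p³ ≈ 147440 · 1.14690e-09 ≈ 0.000.
Since α = 3/2 > 1, p = c/n^{3/2} = o(1/n) is below the triangle threshold p ~ 1/n. Asymptotically E[X] ~ (c³/6)·n^{3(1−α)} = (1³/6)·n^{-1.5} → 0, so by Markov's inequality G has no triangles w.h.p.

E[X] ≈ 0.000; in regime p = Θ(1/n^{3/2}) E[X] tends to 0 (below the triangle threshold p ~ 1/n).


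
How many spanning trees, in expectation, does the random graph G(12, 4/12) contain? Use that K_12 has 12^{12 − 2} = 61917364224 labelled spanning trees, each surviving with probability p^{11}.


K_12 has 12^{12 − 2} = 61917364224 labelled spanning trees.
For each such spanning tree H, let X_H = 1 if all 11 edges of H are present in G. Then P[X_H = 1] = p^{11} = (1/3)^{11} = 1/177147.
By linearity: E[X] = Σ_H E[X_H] = 61917364224 · p^{11} = 61917364224 · 1/177147 = 1048576/3.
Numerically: E[X] ≈ 349525.

E[X] = 61917364224 · (1/3)^{11} = 1048576/3 ≈ 349525.


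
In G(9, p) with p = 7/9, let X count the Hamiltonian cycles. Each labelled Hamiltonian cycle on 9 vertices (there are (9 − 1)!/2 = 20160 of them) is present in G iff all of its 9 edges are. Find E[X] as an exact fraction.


K_9 has (9 − 1)!/2 = 20160 labelled Hamiltonian cycles.
For each such Hamiltonian cycle H, let X_H = 1 if all 9 edges of H are present in G. Then P[X_H = 1] = p^{9} = (7/9)^{9} = 40353607/387420489.
Summing the indicators: E[X] = Σ_H E[X_H] = 20160 · p^{9} = 20160 · 40353607/387420489 = 90392079680/43046721.
Numerically: E[X] ≈ 2100.

E[X] = 20160 · (7/9)^{9} = 90392079680/43046721 ≈ 2100.


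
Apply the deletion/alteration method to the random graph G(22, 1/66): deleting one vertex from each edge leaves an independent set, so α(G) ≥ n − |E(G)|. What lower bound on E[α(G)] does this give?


E[|E(G)|] = C(22, 2)·p = 231 · (1/66) = 7/2.
E[α(G)] ≥ n − E[|E(G)|] = 22 − 7/2 = 37/2.
Numerically: ≈ 18.500.
(This is only a lower bound; the true E[α(G)] may be larger.)

E[α(G)] ≥ 37/2 ≈ 18.500.


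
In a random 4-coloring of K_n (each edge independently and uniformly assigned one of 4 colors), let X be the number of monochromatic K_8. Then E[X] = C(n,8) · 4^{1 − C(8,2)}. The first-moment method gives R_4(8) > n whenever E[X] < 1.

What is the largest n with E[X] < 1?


We need C(n, 8) · 4^{1 − 28} < 1, i.e. C(n, 8) < 4^{28 − 1} = 18014398509481984.
Check values of n near the boundary:
  n = 407: C(407, 8) = 17424959239309050; 17424959239309050 < 18014398509481984? YES
  n = 408: C(408, 8) = 17773458424095231; 17773458424095231 < 18014398509481984? YES
  n = 409: C(409, 8) = 18128041135797879; 18128041135797879 < 18014398509481984? NO
The largest n with C(n, 8) < 18014398509481984 is n = 408 (where E[X] = 17773458424095231/18014398509481984 ≈ 0.987). Hence R_4(8) > 408, i.e. R_4(8) ≥ 409.

Largest n = 408; hence R_4(8) > 408.


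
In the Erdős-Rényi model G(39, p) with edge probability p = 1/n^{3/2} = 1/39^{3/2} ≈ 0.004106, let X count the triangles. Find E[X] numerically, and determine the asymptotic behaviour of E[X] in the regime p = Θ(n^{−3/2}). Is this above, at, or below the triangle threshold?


Number of potential triangles: C(39, 3) = 9139.
Each occurs with probability p³ ≈ (0.004106)³ ≈ 6.921644e-08.
By linearity: E[X] = C(39, 3)·p³ ≈ 9139 · 6.921644e-08 ≈ 0.0006.
Since α = 3/2 > 1, p = c/n^{3/2} = o(1/n) is below the triangle threshold p ~ 1/n. Asymptotically E[X] ~ (c³/6)·n^{3(1−α)} = (1³/6)·n^{-1.5} → 0, so by Markov's inequality G has no triangles w.h.p.

E[X] ≈ 0.0006; in regime p = Θ(1/n^{3/2}) E[X] tends to 0 (below the triangle threshold p ~ 1/n).


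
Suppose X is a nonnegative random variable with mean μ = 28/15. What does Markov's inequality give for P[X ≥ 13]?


μ = E[X] = 28/15, a = 13.
Markov: P[X ≥ 13] ≤ μ/a = (28/15)/13 = 28/195.
Numerically: ≈ 0.144.
(Since a = 13 > μ = 1.867, the bound 28/195 is < 1 and informative.)

P[X ≥ 13] ≤ 28/195 ≈ 0.144.


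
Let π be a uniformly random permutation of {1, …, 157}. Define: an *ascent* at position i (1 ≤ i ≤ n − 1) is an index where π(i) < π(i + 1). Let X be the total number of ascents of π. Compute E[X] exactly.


Write X = Σ X_I over i = 1, …, 156, with X_I the indicator of one ascent.
There are 156 indicators.
For each fixed i, the pair (π(i), π(i+1)) is a uniformly random ordered pair of distinct values from {1, …, 157}; by symmetry P[π(i) < π(i+1)] = 1/2.
By linearity: E[X] = 156 · (1/2) = (157 − 1) · (1/2) = 78 ≈ 78.0000.

E[X] = 78 = 78.0000.


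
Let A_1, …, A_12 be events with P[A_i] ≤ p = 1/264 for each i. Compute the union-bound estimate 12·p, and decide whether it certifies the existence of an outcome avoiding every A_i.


Union bound: P[∪_{i=1}^{12} A_i] ≤ Σ_i P[A_i] ≤ 12·p = 12·(1/264) = 1/22.
Numerically: 1/22 ≈ 0.045.
Is 1/22 < 1? YES.
Since P[∪ A_i] ≤ 1/22 < 1, the complement has P[∩ A_i^c] ≥ 1 − 1/22 = 21/22 > 0, so some outcome avoids every A_i.

12·p = 1/22 ≈ 0.045; existence CERTIFIED by the union bound.


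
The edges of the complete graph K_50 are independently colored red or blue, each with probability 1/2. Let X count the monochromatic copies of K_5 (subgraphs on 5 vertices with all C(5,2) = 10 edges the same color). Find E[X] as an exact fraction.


Let X = Σ_S X_S over the C(50, 5) = 2118760 subsets S of size 5, where X_S = 1 if the K_5 on S is monochromatic.
For a fixed S, the K_5 on S has C(5, 2) = 10 edges. P[all 10 edges red] = (1/2)^10, and likewise for blue, so P[monochromatic] = 2·(1/2)^10 = 2^{1 − 10} = 1/512.
By linearity: E[X] = C(50, 5) · 2^{1 − 10} = 2118760 · 1/512 = 264845/64.
Numerically: E[X] ≈ 4138.20312.

E[X] = C(50,5)·2^(1−C(5,2)) = 264845/64 ≈ 4138.20312.


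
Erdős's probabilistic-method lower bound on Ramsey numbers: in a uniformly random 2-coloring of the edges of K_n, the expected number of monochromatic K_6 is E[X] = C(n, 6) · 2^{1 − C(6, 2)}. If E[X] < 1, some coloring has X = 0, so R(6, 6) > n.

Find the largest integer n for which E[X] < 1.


We need C(n, 6) · 2^{1 − 15} < 1, i.e. C(n, 6) < 2^{15 − 1} = 16384.
Check values of n near the boundary:
  n = 11: C(11, 6) = 462; 462 < 16384? YES
  n = 12: C(12, 6) = 924; 924 < 16384? YES
  n = 13: C(13, 6) = 1716; 1716 < 16384? YES
  n = 14: C(14, 6) = 3003; 3003 < 16384? YES
  n = 15: C(15, 6) = 5005; 5005 < 16384? YES
  n = 16: C(16, 6) = 8008; 8008 < 16384? YES
  n = 17: C(17, 6) = 12376; 12376 < 16384? YES
  n = 18: C(18, 6) = 18564; 18564 < 16384? NO
  n = 19: C(19, 6) = 27132; 27132 < 16384? NO
  n = 20: C(20, 6) = 38760; 38760 < 16384? NO
The largest n with C(n, 6) < 16384 is n = 17 (where E[X] = 1547/2048 ≈ 0.755). Hence R(6, 6) > 17, i.e. R(6, 6) ≥ 18.

Largest n = 17; hence R(6, 6) > 17.


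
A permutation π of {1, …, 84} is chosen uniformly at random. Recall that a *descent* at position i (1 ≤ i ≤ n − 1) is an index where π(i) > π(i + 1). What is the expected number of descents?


Write X = Σ X_I over i = 1, …, 83, with X_I the indicator of one descent.
There are 83 indicators.
For each fixed i, the pair (π(i), π(i+1)) is a uniformly random ordered pair of distinct values from {1, …, 84}; by symmetry P[π(i) > π(i+1)] = 1/2.
By linearity: E[X] = 83 · (1/2) = (84 − 1) · (1/2) = 83/2 ≈ 41.500.

E[X] = 83/2 = 41.500.


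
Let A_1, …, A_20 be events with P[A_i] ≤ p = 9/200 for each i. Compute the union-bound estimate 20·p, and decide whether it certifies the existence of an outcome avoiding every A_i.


Union bound: P[∪_{i=1}^{20} A_i] ≤ Σ_i P[A_i] ≤ 20·p = 20·(9/200) = 9/10.
Numerically: 9/10 ≈ 0.9000000.
Is 9/10 < 1? YES.
Since P[∪ A_i] ≤ 9/10 < 1, the complement has P[∩ A_i^c] ≥ 1 − 9/10 = 1/10 > 0, so some outcome avoids every A_i.

20·p = 9/10 ≈ 0.9000000; existence CERTIFIED by the union bound.


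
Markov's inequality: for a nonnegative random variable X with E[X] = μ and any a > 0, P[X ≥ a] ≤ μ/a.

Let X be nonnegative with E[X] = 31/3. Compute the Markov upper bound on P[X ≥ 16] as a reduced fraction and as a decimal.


μ = E[X] = 31/3, a = 16.
Markov: P[X ≥ 16] ≤ μ/a = (31/3)/16 = 31/48.
Numerically: ≈ 0.646.
(Since a = 16 > μ = 10.333, the bound 31/48 is < 1 and informative.)

P[X ≥ 16] ≤ 31/48 ≈ 0.646.


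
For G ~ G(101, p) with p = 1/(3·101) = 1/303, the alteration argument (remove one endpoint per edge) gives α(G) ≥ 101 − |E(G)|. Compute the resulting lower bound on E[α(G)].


E[|E(G)|] = C(101, 2)·p = 5050 · (1/303) = 50/3.
E[α(G)] ≥ n − E[|E(G)|] = 101 − 50/3 = 253/3.
Numerically: ≈ 84.3333.
(This is only a lower bound; the true E[α(G)] may be larger.)

E[α(G)] ≥ 253/3 ≈ 84.3333.


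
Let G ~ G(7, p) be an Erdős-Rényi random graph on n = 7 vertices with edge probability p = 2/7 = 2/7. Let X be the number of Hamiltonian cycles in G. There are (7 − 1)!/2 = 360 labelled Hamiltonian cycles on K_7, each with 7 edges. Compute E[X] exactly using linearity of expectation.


K_7 has (7 − 1)!/2 = 360 labelled Hamiltonian cycles.
For each such Hamiltonian cycle H, let X_H = 1 if all 7 edges of H are present in G. Then P[X_H = 1] = p^{7} = (2/7)^{7} = 128/823543.
Summing the indicators: E[X] = Σ_H E[X_H] = 360 · p^{7} = 360 · 128/823543 = 46080/823543.
Numerically: E[X] ≈ 0.055953.

E[X] = 360 · (2/7)^{7} = 46080/823543 ≈ 0.055953.


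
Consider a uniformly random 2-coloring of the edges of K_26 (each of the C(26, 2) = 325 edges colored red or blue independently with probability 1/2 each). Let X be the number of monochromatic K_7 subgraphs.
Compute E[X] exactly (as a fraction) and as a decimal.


Let X = Σ_S X_S over the C(26, 7) = 657800 subsets S of size 7, where X_S = 1 if the K_7 on S is monochromatic.
For a fixed S, the K_7 on S has C(7, 2) = 21 edges. P[all 21 edges red] = (1/2)^21, and likewise for blue, so P[monochromatic] = 2·(1/2)^21 = 2^{1 − 21} = 1/1048576.
Summing: E[X] = C(26, 7) · 2^{1 − 21} = 657800 · 1/1048576 = 82225/131072.
Numerically: E[X] ≈ 0.6273.

E[X] = C(26,7)·2^(1−C(7,2)) = 82225/131072 ≈ 0.6273.


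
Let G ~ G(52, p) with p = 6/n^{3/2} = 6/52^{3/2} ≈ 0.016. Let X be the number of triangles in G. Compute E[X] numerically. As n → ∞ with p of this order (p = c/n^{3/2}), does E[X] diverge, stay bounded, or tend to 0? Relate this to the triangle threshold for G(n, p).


Number of potential triangles: C(52, 3) = 22100.
Each occurs with probability p³ ≈ (0.016)³ ≈ 4.09674e-06.
By linearity: E[X] = C(52, 3)·p³ ≈ 22100 · 4.09674e-06 ≈ 0.091.
Since α = 3/2 > 1, p = c/n^{3/2} = o(1/n) is below the triangle threshold p ~ 1/n. Asymptotically E[X] ~ (c³/6)·n^{3(1−α)} = (6³/6)·n^{-1.5} → 0, so by Markov's inequality G has no triangles w.h.p.

E[X] ≈ 0.091; in regime p = Θ(1/n^{3/2}) E[X] tends to 0 (below the triangle threshold p ~ 1/n).


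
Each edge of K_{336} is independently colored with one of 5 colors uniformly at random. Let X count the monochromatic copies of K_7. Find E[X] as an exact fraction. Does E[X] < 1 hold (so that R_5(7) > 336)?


E[X] = C(336, 7) · 5^{1 − 21} = 90079147136880 · 5^{−20} = 90079147136880/95367431640625.
As a reduced fraction: E[X] = 18015829427376/19073486328125 ≈ 0.9445.
Is E[X] < 1? YES.
Since E[X] < 1, there exists a 5-coloring of K_{336} with no monochromatic K_7; hence R_5(7) > 336.

E[X] = 18015829427376/19073486328125 ≈ 0.9445; E[X] < 1, so R_5(7) > 336.


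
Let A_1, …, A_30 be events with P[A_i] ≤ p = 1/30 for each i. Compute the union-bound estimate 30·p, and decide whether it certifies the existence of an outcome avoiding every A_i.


Union bound: P[∪_{i=1}^{30} A_i] ≤ Σ_i P[A_i] ≤ 30·p = 30·(1/30) = 1.
Numerically: 1 ≈ 1.000.
Is 1 < 1? NO.
Since the bound 1 is ≥ 1, the union bound is uninformative here; it does NOT by itself certify existence.

30·p = 1 ≈ 1.000; existence NOT certified by the union bound.


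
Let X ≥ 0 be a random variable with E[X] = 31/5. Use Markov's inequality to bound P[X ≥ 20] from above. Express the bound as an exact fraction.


μ = E[X] = 31/5, a = 20.
Markov: P[X ≥ 20] ≤ μ/a = (31/5)/20 = 31/100.
Numerically: ≈ 0.31000.
(Since a = 20 > μ = 6.20000, the bound 31/100 is < 1 and informative.)

P[X ≥ 20] ≤ 31/100 ≈ 0.31000.


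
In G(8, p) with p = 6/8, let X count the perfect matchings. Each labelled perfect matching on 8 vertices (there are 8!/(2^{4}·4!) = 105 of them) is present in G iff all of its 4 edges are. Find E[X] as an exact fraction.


K_8 has 8!/(2^{4}·4!) = 105 labelled perfect matchings.
For each such perfect matching H, let X_H = 1 if all 4 edges of H are present in G. Then P[X_H = 1] = p^{4} = (3/4)^{4} = 81/256.
Summing the indicators: E[X] = Σ_H E[X_H] = 105 · p^{4} = 105 · 81/256 = 8505/256.
Numerically: E[X] ≈ 33.22.

E[X] = 105 · (3/4)^{4} = 8505/256 ≈ 33.22.


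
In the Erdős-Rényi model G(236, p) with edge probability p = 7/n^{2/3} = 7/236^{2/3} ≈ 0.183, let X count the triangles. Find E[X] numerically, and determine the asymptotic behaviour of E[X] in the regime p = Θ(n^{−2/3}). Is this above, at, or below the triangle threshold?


Number of potential triangles: C(236, 3) = 2162940.
Each occurs with probability p³ ≈ (0.183)³ ≈ 6.15843e-03.
By linearity: E[X] = C(236, 3)·p³ ≈ 2162940 · 6.15843e-03 ≈ 13320.318.
Since α = 2/3 < 1, p = c/n^{2/3} ≫ 1/n is above the triangle threshold p ~ 1/n. Asymptotically E[X] ~ (c³/6)·n^{3(1−α)} = (7³/6)·n^{1} → ∞; triangles are abundant w.h.p.

E[X] ≈ 13320.318; in regime p = Θ(1/n^{2/3}) E[X] diverges (above the triangle threshold p ~ 1/n).


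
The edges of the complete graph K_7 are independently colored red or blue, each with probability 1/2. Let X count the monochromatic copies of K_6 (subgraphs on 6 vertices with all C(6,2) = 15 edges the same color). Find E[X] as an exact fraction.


Let X = Σ_S X_S over the C(7, 6) = 7 subsets S of size 6, where X_S = 1 if the K_6 on S is monochromatic.
For a fixed S, the K_6 on S has C(6, 2) = 15 edges. P[all 15 edges red] = (1/2)^15, and likewise for blue, so P[monochromatic] = 2·(1/2)^15 = 2^{1 − 15} = 1/16384.
By linearity: E[X] = C(7, 6) · 2^{1 − 15} = 7 · 1/16384 = 7/16384.
Numerically: E[X] ≈ 0.000.

E[X] = C(7,6)·2^(1−C(6,2)) = 7/16384 ≈ 0.000.


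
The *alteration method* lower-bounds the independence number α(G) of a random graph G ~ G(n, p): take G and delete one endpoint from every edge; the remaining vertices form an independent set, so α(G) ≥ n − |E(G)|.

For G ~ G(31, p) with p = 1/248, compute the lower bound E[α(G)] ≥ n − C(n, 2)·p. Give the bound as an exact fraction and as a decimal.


E[|E(G)|] = C(31, 2)·p = 465 · (1/248) = 15/8.
E[α(G)] ≥ n − E[|E(G)|] = 31 − 15/8 = 233/8.
Numerically: ≈ 29.12500.
(This is only a lower bound; the true E[α(G)] may be larger.)

E[α(G)] ≥ 233/8 ≈ 29.12500.


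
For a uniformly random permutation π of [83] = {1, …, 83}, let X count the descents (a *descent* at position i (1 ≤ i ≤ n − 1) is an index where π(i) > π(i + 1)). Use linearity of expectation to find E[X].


Write X = Σ X_I over i = 1, …, 82, with X_I the indicator of one descent.
There are 82 indicators.
For each fixed i, the pair (π(i), π(i+1)) is a uniformly random ordered pair of distinct values from {1, …, 83}; by symmetry P[π(i) > π(i+1)] = 1/2.
By linearity: E[X] = 82 · (1/2) = (83 − 1) · (1/2) = 41 ≈ 41.000000.

E[X] = 41 = 41.000000.


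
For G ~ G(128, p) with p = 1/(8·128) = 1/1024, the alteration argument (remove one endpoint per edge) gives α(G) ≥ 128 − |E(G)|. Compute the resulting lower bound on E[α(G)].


E[|E(G)|] = C(128, 2)·p = 8128 · (1/1024) = 127/16.
E[α(G)] ≥ n − E[|E(G)|] = 128 − 127/16 = 1921/16.
Numerically: ≈ 120.0625.
(This is only a lower bound; the true E[α(G)] may be larger.)

E[α(G)] ≥ 1921/16 ≈ 120.0625.


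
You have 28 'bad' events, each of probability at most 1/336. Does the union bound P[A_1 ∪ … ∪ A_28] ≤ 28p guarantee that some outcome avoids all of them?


Union bound: P[∪_{i=1}^{28} A_i] ≤ Σ_i P[A_i] ≤ 28·p = 28·(1/336) = 1/12.
Numerically: 1/12 ≈ 0.083333.
Is 1/12 < 1? YES.
Since P[∪ A_i] ≤ 1/12 < 1, the complement has P[∩ A_i^c] ≥ 1 − 1/12 = 11/12 > 0, so some outcome avoids every A_i.

28·p = 1/12 ≈ 0.083333; existence CERTIFIED by the union bound.


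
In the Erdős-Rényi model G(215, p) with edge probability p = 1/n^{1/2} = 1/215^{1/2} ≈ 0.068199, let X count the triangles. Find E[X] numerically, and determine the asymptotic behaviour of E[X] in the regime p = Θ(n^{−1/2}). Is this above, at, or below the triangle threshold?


Number of potential triangles: C(215, 3) = 1633355.
Each occurs with probability p³ ≈ (0.068199)³ ≈ 3.1720667e-04.
By linearity: E[X] = C(215, 3)·p³ ≈ 1633355 · 3.1720667e-04 ≈ 518.11110.
Since α = 1/2 < 1, p = c/n^{1/2} ≫ 1/n is above the triangle threshold p ~ 1/n. Asymptotically E[X] ~ (c³/6)·n^{3(1−α)} = (1³/6)·n^{1.5} → ∞; triangles are abundant w.h.p.

E[X] ≈ 518.11110; in regime p = Θ(1/n^{1/2}) E[X] diverges (above the triangle threshold p ~ 1/n).


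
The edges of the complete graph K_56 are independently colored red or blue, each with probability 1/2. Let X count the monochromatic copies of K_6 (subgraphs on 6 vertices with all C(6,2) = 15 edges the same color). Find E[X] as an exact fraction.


Let X = Σ_S X_S over the C(56, 6) = 32468436 subsets S of size 6, where X_S = 1 if the K_6 on S is monochromatic.
For a fixed S, the K_6 on S has C(6, 2) = 15 edges. P[all 15 edges red] = (1/2)^15, and likewise for blue, so P[monochromatic] = 2·(1/2)^15 = 2^{1 − 15} = 1/16384.
Summing: E[X] = C(56, 6) · 2^{1 − 15} = 32468436 · 1/16384 = 8117109/4096.
Numerically: E[X] ≈ 1981.716.

E[X] = C(56,6)·2^(1−C(6,2)) = 8117109/4096 ≈ 1981.716.


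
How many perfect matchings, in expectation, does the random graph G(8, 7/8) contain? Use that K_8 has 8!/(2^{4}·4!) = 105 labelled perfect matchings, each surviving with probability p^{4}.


K_8 has 8!/(2^{4}·4!) = 105 labelled perfect matchings.
For each such perfect matching H, let X_H = 1 if all 4 edges of H are present in G. Then P[X_H = 1] = p^{4} = (7/8)^{4} = 2401/4096.
Summing the indicators: E[X] = Σ_H E[X_H] = 105 · p^{4} = 105 · 2401/4096 = 252105/4096.
Numerically: E[X] ≈ 61.549.

E[X] = 105 · (7/8)^{4} = 252105/4096 ≈ 61.549.


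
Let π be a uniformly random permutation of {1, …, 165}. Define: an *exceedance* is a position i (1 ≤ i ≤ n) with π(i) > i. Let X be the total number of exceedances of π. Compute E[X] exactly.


Write X = Σ_{i=1}^{165} X_i, where X_i = 1_{π(i) > i}.
For each fixed i, π(i) is uniform over {1, …, 165} (marginal of a uniform permutation), so P[π(i) > i] = (n − i)/n. Summing: Σ_{i=1}^{165} (n − i)/n = (0 + 1 + … + 164)/165 = 165(165 − 1)/(2·165) = (165 − 1)/2.
Hence E[X] = Σ_{i=1}^{165} (165 − i)/165 = 82 ≈ 82.00000.

E[X] = 82 = 82.00000.


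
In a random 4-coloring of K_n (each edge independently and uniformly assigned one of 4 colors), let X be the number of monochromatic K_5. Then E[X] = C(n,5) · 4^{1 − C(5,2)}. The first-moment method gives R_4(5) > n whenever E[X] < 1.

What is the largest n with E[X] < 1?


We need C(n, 5) · 4^{1 − 10} < 1, i.e. C(n, 5) < 4^{10 − 1} = 262144.
Check values of n near the boundary:
  n = 29: C(29, 5) = 118755; 118755 < 262144? YES
  n = 30: C(30, 5) = 142506; 142506 < 262144? YES
  n = 31: C(31, 5) = 169911; 169911 < 262144? YES
  n = 32: C(32, 5) = 201376; 201376 < 262144? YES
  n = 33: C(33, 5) = 237336; 237336 < 262144? YES
  n = 34: C(34, 5) = 278256; 278256 < 262144? NO
  n = 35: C(35, 5) = 324632; 324632 < 262144? NO
  n = 36: C(36, 5) = 376992; 376992 < 262144? NO
The largest n with C(n, 5) < 262144 is n = 33 (where E[X] = 29667/32768 ≈ 0.9054). Hence R_4(5) > 33, i.e. R_4(5) ≥ 34.

Largest n = 33; hence R_4(5) > 33.


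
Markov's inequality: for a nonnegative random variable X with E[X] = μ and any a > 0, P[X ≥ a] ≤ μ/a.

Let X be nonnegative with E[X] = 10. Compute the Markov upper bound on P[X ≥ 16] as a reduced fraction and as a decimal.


μ = E[X] = 10, a = 16.
Markov: P[X ≥ 16] ≤ μ/a = (10)/16 = 5/8.
Numerically: ≈ 0.62500.
(Since a = 16 > μ = 10.00000, the bound 5/8 is < 1 and informative.)

P[X ≥ 16] ≤ 5/8 ≈ 0.62500.


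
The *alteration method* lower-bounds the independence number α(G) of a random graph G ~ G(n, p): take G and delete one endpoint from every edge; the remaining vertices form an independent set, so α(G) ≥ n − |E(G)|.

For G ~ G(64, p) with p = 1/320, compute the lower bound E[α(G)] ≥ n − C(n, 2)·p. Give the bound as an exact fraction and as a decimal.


E[|E(G)|] = C(64, 2)·p = 2016 · (1/320) = 63/10.
E[α(G)] ≥ n − E[|E(G)|] = 64 − 63/10 = 577/10.
Numerically: ≈ 57.7000.
(This is only a lower bound; the true E[α(G)] may be larger.)

E[α(G)] ≥ 577/10 ≈ 57.7000.


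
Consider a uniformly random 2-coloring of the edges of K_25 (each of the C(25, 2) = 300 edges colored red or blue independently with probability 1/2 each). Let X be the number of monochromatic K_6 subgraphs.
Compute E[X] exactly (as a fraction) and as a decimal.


Let X = Σ_S X_S over the C(25, 6) = 177100 subsets S of size 6, where X_S = 1 if the K_6 on S is monochromatic.
For a fixed S, the K_6 on S has C(6, 2) = 15 edges. P[all 15 edges red] = (1/2)^15, and likewise for blue, so P[monochromatic] = 2·(1/2)^15 = 2^{1 − 15} = 1/16384.
By linearity of expectation: E[X] = C(25, 6) · 2^{1 − 15} = 177100 · 1/16384 = 44275/4096.
Numerically: E[X] ≈ 10.809.

E[X] = C(25,6)·2^(1−C(6,2)) = 44275/4096 ≈ 10.809.


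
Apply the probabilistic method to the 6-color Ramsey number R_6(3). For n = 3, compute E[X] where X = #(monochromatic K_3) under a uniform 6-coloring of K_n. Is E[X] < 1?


E[X] = C(3, 3) · 6^{1 − 3} = 1 · 6^{−2} = 1/36.
As a reduced fraction: E[X] = 1/36 ≈ 0.0277778.
Is E[X] < 1? YES.
Since E[X] < 1, there exists a 6-coloring of K_{3} with no monochromatic K_3; hence R_6(3) > 3.

E[X] = 1/36 ≈ 0.0277778; E[X] < 1, so R_6(3) > 3.


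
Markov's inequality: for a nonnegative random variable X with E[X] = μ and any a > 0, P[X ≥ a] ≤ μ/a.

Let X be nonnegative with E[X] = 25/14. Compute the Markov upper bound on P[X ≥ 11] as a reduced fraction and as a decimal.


μ = E[X] = 25/14, a = 11.
Markov: P[X ≥ 11] ≤ μ/a = (25/14)/11 = 25/154.
Numerically: ≈ 0.162338.
(Since a = 11 > μ = 1.785714, the bound 25/154 is < 1 and informative.)

P[X ≥ 11] ≤ 25/154 ≈ 0.162338.


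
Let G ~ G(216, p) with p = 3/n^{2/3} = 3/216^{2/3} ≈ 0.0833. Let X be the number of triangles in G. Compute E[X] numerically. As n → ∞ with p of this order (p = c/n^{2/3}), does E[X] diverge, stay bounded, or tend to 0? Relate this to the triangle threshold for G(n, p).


Number of potential triangles: C(216, 3) = 1656360.
Each occurs with probability p³ ≈ (0.0833)³ ≈ 5.78704e-04.
By linearity: E[X] = C(216, 3)·p³ ≈ 1656360 · 5.78704e-04 ≈ 958.542.
Since α = 2/3 < 1, p = c/n^{2/3} ≫ 1/n is above the triangle threshold p ~ 1/n. Asymptotically E[X] ~ (c³/6)·n^{3(1−α)} = (3³/6)·n^{1} → ∞; triangles are abundant w.h.p.

E[X] ≈ 958.542; in regime p = Θ(1/n^{2/3}) E[X] diverges (above the triangle threshold p ~ 1/n).


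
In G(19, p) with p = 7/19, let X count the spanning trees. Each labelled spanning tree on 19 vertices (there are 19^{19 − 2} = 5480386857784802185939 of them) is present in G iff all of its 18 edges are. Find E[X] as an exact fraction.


K_19 has 19^{19 − 2} = 5480386857784802185939 labelled spanning trees.
For each such spanning tree H, let X_H = 1 if all 18 edges of H are present in G. Then P[X_H = 1] = p^{18} = (7/19)^{18} = 1628413597910449/104127350297911241532841.
By linearity of expectation: E[X] = Σ_H E[X_H] = 5480386857784802185939 · p^{18} = 5480386857784802185939 · 1628413597910449/104127350297911241532841 = 1628413597910449/19.
Numerically: E[X] ≈ 8.5706e+13.

E[X] = 5480386857784802185939 · (7/19)^{18} = 1628413597910449/19 ≈ 8.5706e+13.


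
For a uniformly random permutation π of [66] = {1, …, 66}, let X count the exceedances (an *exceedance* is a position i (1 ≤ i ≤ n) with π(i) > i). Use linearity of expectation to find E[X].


Write X = Σ_{i=1}^{66} X_i, where X_i = 1_{π(i) > i}.
For each fixed i, π(i) is uniform over {1, …, 66} (marginal of a uniform permutation), so P[π(i) > i] = (n − i)/n. Summing: Σ_{i=1}^{66} (n − i)/n = (0 + 1 + … + 65)/66 = 66(66 − 1)/(2·66) = (66 − 1)/2.
Hence E[X] = Σ_{i=1}^{66} (66 − i)/66 = 65/2 ≈ 32.500.

E[X] = 65/2 = 32.500.


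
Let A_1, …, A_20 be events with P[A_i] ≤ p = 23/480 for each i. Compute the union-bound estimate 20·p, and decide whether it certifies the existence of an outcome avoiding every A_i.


Union bound: P[∪_{i=1}^{20} A_i] ≤ Σ_i P[A_i] ≤ 20·p = 20·(23/480) = 23/24.
Numerically: 23/24 ≈ 0.9583333.
Is 23/24 < 1? YES.
Since P[∪ A_i] ≤ 23/24 < 1, the complement has P[∩ A_i^c] ≥ 1 − 23/24 = 1/24 > 0, so some outcome avoids every A_i.

20·p = 23/24 ≈ 0.9583333; existence CERTIFIED by the union bound.


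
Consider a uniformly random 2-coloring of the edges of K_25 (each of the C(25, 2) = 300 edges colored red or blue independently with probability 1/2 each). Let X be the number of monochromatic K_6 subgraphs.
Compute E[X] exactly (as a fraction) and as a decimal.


Let X = Σ_S X_S over the C(25, 6) = 177100 subsets S of size 6, where X_S = 1 if the K_6 on S is monochromatic.
For a fixed S, the K_6 on S has C(6, 2) = 15 edges. P[all 15 edges red] = (1/2)^15, and likewise for blue, so P[monochromatic] = 2·(1/2)^15 = 2^{1 − 15} = 1/16384.
By linearity of expectation: E[X] = C(25, 6) · 2^{1 − 15} = 177100 · 1/16384 = 44275/4096.
Numerically: E[X] ≈ 10.80933.

E[X] = C(25,6)·2^(1−C(6,2)) = 44275/4096 ≈ 10.80933.


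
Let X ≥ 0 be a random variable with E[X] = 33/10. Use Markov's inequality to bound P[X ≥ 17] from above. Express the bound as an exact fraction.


μ = E[X] = 33/10, a = 17.
Markov: P[X ≥ 17] ≤ μ/a = (33/10)/17 = 33/170.
Numerically: ≈ 0.194.
(Since a = 17 > μ = 3.300, the bound 33/170 is < 1 and informative.)

P[X ≥ 17] ≤ 33/170 ≈ 0.194.


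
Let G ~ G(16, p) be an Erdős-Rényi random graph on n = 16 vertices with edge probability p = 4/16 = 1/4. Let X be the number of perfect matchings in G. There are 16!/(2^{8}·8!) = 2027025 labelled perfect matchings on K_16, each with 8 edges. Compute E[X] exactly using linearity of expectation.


K_16 has 16!/(2^{8}·8!) = 2027025 labelled perfect matchings.
For each such perfect matching H, let X_H = 1 if all 8 edges of H are present in G. Then P[X_H = 1] = p^{8} = (1/4)^{8} = 1/65536.
By linearity of expectation: E[X] = Σ_H E[X_H] = 2027025 · p^{8} = 2027025 · 1/65536 = 2027025/65536.
Numerically: E[X] ≈ 30.93.

E[X] = 2027025 · (1/4)^{8} = 2027025/65536 ≈ 30.93.


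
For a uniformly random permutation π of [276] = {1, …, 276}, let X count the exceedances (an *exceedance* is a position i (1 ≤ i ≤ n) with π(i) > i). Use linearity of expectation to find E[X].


Write X = Σ_{i=1}^{276} X_i, where X_i = 1_{π(i) > i}.
For each fixed i, π(i) is uniform over {1, …, 276} (marginal of a uniform permutation), so P[π(i) > i] = (n − i)/n. Summing: Σ_{i=1}^{276} (n − i)/n = (0 + 1 + … + 275)/276 = 276(276 − 1)/(2·276) = (276 − 1)/2.
Hence E[X] = Σ_{i=1}^{276} (276 − i)/276 = 275/2 ≈ 137.50000.

E[X] = 275/2 = 137.50000.


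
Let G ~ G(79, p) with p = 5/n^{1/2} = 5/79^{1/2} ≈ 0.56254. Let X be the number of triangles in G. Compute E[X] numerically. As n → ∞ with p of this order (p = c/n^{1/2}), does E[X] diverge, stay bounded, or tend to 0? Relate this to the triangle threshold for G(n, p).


Number of potential triangles: C(79, 3) = 79079.
Each occurs with probability p³ ≈ (0.56254)³ ≈ 1.7802024e-01.
By linearity: E[X] = C(79, 3)·p³ ≈ 79079 · 1.7802024e-01 ≈ 14077.66236.
Since α = 1/2 < 1, p = c/n^{1/2} ≫ 1/n is above the triangle threshold p ~ 1/n. Asymptotically E[X] ~ (c³/6)·n^{3(1−α)} = (5³/6)·n^{1.5} → ∞; triangles are abundant w.h.p.

E[X] ≈ 14077.66236; in regime p = Θ(1/n^{1/2}) E[X] diverges (above the triangle threshold p ~ 1/n).


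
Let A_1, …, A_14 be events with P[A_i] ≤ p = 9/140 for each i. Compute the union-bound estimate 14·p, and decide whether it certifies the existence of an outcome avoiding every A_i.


Union bound: P[∪_{i=1}^{14} A_i] ≤ Σ_i P[A_i] ≤ 14·p = 14·(9/140) = 9/10.
Numerically: 9/10 ≈ 0.90000.
Is 9/10 < 1? YES.
Since P[∪ A_i] ≤ 9/10 < 1, the complement has P[∩ A_i^c] ≥ 1 − 9/10 = 1/10 > 0, so some outcome avoids every A_i.

14·p = 9/10 ≈ 0.90000; existence CERTIFIED by the union bound.


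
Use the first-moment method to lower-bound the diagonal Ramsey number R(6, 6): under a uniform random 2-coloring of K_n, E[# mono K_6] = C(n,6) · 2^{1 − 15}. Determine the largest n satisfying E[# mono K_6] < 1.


We need C(n, 6) · 2^{1 − 15} < 1, i.e. C(n, 6) < 2^{15 − 1} = 16384.
Check values of n near the boundary:
  n = 15: C(15, 6) = 5005; 5005 < 16384? YES
  n = 16: C(16, 6) = 8008; 8008 < 16384? YES
  n = 17: C(17, 6) = 12376; 12376 < 16384? YES
  n = 18: C(18, 6) = 18564; 18564 < 16384? NO
The largest n with C(n, 6) < 16384 is n = 17 (where E[X] = 1547/2048 ≈ 0.755371). Hence R(6, 6) > 17, i.e. R(6, 6) ≥ 18.

Largest n = 17; hence R(6, 6) > 17.


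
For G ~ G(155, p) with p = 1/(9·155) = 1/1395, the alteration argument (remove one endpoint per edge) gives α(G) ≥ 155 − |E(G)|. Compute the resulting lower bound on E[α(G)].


E[|E(G)|] = C(155, 2)·p = 11935 · (1/1395) = 77/9.
E[α(G)] ≥ n − E[|E(G)|] = 155 − 77/9 = 1318/9.
Numerically: ≈ 146.444.
(This is only a lower bound; the true E[α(G)] may be larger.)

E[α(G)] ≥ 1318/9 ≈ 146.444.


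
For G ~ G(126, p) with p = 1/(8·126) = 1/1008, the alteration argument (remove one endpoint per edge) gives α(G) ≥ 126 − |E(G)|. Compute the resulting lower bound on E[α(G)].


E[|E(G)|] = C(126, 2)·p = 7875 · (1/1008) = 125/16.
E[α(G)] ≥ n − E[|E(G)|] = 126 − 125/16 = 1891/16.
Numerically: ≈ 118.18750.
(This is only a lower bound; the true E[α(G)] may be larger.)

E[α(G)] ≥ 1891/16 ≈ 118.18750.


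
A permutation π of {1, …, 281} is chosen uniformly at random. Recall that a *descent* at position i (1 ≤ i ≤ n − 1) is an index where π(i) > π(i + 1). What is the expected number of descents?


Write X = Σ X_I over i = 1, …, 280, with X_I the indicator of one descent.
There are 280 indicators.
For each fixed i, the pair (π(i), π(i+1)) is a uniformly random ordered pair of distinct values from {1, …, 281}; by symmetry P[π(i) > π(i+1)] = 1/2.
By linearity: E[X] = 280 · (1/2) = (281 − 1) · (1/2) = 140 ≈ 140.00000.

E[X] = 140 = 140.00000.


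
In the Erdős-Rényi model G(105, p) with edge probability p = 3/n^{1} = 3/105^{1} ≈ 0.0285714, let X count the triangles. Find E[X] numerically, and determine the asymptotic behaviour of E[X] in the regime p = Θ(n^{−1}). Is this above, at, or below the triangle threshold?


Number of potential triangles: C(105, 3) = 187460.
Each occurs with probability p³ ≈ (0.0285714)³ ≈ 2.33236152e-05.
By linearity: E[X] = C(105, 3)·p³ ≈ 187460 · 2.33236152e-05 ≈ 4.372245.
Here α = 1, so p = 3/n is exactly at the triangle threshold p ~ 1/n. Asymptotically E[X] → c³/6 = 3³/6 = 9/2 ≈ 4.500000, a bounded constant. In this regime the triangle count is asymptotically Poisson(c³/6).

E[X] ≈ 4.372245; in regime p = Θ(1/n^{1}) E[X] stays bounded (at the triangle threshold p ~ 1/n).


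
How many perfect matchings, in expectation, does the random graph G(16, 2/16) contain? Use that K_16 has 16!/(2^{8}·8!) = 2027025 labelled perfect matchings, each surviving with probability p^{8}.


K_16 has 16!/(2^{8}·8!) = 2027025 labelled perfect matchings.
For each such perfect matching H, let X_H = 1 if all 8 edges of H are present in G. Then P[X_H = 1] = p^{8} = (1/8)^{8} = 1/16777216.
Summing the indicators: E[X] = Σ_H E[X_H] = 2027025 · p^{8} = 2027025 · 1/16777216 = 2027025/16777216.
Numerically: E[X] ≈ 0.1208.

E[X] = 2027025 · (1/8)^{8} = 2027025/16777216 ≈ 0.1208.


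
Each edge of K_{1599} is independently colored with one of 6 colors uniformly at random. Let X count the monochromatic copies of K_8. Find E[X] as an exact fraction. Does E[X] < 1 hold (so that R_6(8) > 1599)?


E[X] = C(1599, 8) · 6^{1 − 28} = 1041478627524184359081 · 6^{−27} = 1041478627524184359081/1023490369077469249536.
As a reduced fraction: E[X] = 38573282500895717003/37907050706572935168 ≈ 1.017575.
Is E[X] < 1? NO.
Since E[X] ≥ 1, the first-moment bound is inconclusive at n = 1599; it does NOT by itself certify R_6(8) > 1599.

E[X] = 38573282500895717003/37907050706572935168 ≈ 1.017575; E[X] ≥ 1; first-moment method inconclusive here.


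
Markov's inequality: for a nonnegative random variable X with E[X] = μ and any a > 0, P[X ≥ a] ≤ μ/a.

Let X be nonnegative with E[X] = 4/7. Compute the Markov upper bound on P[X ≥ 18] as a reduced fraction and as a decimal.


μ = E[X] = 4/7, a = 18.
Markov: P[X ≥ 18] ≤ μ/a = (4/7)/18 = 2/63.
Numerically: ≈ 0.0317.
(Since a = 18 > μ = 0.5714, the bound 2/63 is < 1 and informative.)

P[X ≥ 18] ≤ 2/63 ≈ 0.0317.


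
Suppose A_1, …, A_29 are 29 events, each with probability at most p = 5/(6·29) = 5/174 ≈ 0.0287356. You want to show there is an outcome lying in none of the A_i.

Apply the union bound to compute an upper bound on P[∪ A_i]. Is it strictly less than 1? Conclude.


Union bound: P[∪_{i=1}^{29} A_i] ≤ Σ_i P[A_i] ≤ 29·p = 29·(5/174) = 5/6.
Numerically: 5/6 ≈ 0.8333333.
Is 5/6 < 1? YES.
Since P[∪ A_i] ≤ 5/6 < 1, the complement has P[∩ A_i^c] ≥ 1 − 5/6 = 1/6 > 0, so some outcome avoids every A_i.

29·p = 5/6 ≈ 0.8333333; existence CERTIFIED by the union bound.


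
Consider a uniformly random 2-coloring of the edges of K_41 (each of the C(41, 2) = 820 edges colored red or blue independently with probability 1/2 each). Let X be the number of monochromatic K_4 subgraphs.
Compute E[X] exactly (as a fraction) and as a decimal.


Let X = Σ_S X_S over the C(41, 4) = 101270 subsets S of size 4, where X_S = 1 if the K_4 on S is monochromatic.
For a fixed S, the K_4 on S has C(4, 2) = 6 edges. P[all 6 edges red] = (1/2)^6, and likewise for blue, so P[monochromatic] = 2·(1/2)^6 = 2^{1 − 6} = 1/32.
By linearity of expectation: E[X] = C(41, 4) · 2^{1 − 6} = 101270 · 1/32 = 50635/16.
Numerically: E[X] ≈ 3164.6875.

E[X] = C(41,4)·2^(1−C(4,2)) = 50635/16 ≈ 3164.6875.


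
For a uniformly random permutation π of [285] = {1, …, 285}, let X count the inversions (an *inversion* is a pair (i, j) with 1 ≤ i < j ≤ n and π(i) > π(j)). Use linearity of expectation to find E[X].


Write X = Σ X_I over the C(285, 2) = 40470 pairs i < j, with X_I the indicator of one inversion.
There are 40470 indicators.
For each fixed pair i < j, the values π(i) and π(j) are two distinct elements of {1, …, 285} in uniformly random order; by symmetry P[π(i) > π(j)] = 1/2.
By linearity: E[X] = 40470 · (1/2) = C(285, 2) · (1/2) = 40470/2 = 20235 ≈ 20235.000000.

E[X] = 20235 = 20235.000000.


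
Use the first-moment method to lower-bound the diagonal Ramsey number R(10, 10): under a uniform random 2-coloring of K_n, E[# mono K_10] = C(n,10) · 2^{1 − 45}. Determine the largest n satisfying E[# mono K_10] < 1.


We need C(n, 10) · 2^{1 − 45} < 1, i.e. C(n, 10) < 2^{45 − 1} = 17592186044416.
Check values of n near the boundary:
  n = 96: C(96, 10) = 11279926456656; 11279926456656 < 17592186044416? YES
  n = 97: C(97, 10) = 12576469727536; 12576469727536 < 17592186044416? YES
  n = 98: C(98, 10) = 14005614014756; 14005614014756 < 17592186044416? YES
  n = 99: C(99, 10) = 15579278510796; 15579278510796 < 17592186044416? YES
  n = 100: C(100, 10) = 17310309456440; 17310309456440 < 17592186044416? YES
  n = 101: C(101, 10) = 19212541264840; 19212541264840 < 17592186044416? NO
  n = 102: C(102, 10) = 21300860967540; 21300860967540 < 17592186044416? NO
The largest n with C(n, 10) < 17592186044416 is n = 100 (where E[X] = 2163788682055/2199023255552 ≈ 0.9840). Hence R(10, 10) > 100, i.e. R(10, 10) ≥ 101.

Largest n = 100; hence R(10, 10) > 100.


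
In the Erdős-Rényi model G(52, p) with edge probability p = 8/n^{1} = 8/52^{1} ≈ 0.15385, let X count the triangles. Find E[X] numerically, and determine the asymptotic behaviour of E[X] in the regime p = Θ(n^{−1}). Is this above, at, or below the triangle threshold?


Number of potential triangles: C(52, 3) = 22100.
Each occurs with probability p³ ≈ (0.15385)³ ≈ 3.6413291e-03.
By linearity: E[X] = C(52, 3)·p³ ≈ 22100 · 3.6413291e-03 ≈ 80.47337.
Here α = 1, so p = 8/n is exactly at the triangle threshold p ~ 1/n. Asymptotically E[X] → c³/6 = 8³/6 = 256/3 ≈ 85.33333, a bounded constant. In this regime the triangle count is asymptotically Poisson(c³/6).

E[X] ≈ 80.47337; in regime p = Θ(1/n^{1}) E[X] stays bounded (at the triangle threshold p ~ 1/n).


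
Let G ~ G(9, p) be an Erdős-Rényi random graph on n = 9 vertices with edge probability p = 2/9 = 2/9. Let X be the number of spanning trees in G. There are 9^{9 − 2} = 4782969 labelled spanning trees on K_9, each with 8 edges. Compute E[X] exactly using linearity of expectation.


K_9 has 9^{9 − 2} = 4782969 labelled spanning trees.
For each such spanning tree H, let X_H = 1 if all 8 edges of H are present in G. Then P[X_H = 1] = p^{8} = (2/9)^{8} = 256/43046721.
Summing the indicators: E[X] = Σ_H E[X_H] = 4782969 · p^{8} = 4782969 · 256/43046721 = 256/9.
Numerically: E[X] ≈ 28.444.

E[X] = 4782969 · (2/9)^{8} = 256/9 ≈ 28.444.
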